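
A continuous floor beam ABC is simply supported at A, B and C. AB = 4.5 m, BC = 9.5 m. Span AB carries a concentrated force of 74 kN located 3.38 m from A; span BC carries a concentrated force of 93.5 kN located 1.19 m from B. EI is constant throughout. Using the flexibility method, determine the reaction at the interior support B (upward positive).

Take M_B as the redundant. Released structure: two simple spans AB and BC with a hinge at B.
Discontinuity in slope at B on the released structure — sum the simple-span end rotations:
  span AB: point load 74 at a = 3.38: Pab(L + a)/(6LEI) = 81.76/EI
  span BC: point load 93.5 at a = 1.19: Pab(L + b)/(6LEI) = 288.9/EI
  relative rotation θ_0 = (81.76 + 288.9)/EI = 370.7/EI
A unit hogging moment at B produces rotation L₁/(3EI) + L₂/(3EI) = 4.667/EI.
Compatibility: M_B·(L₁+L₂)/(3EI) = θ_0, giving M_B = 79.43 kN·m (hogging).
Span AB, ΣM about A with M_B applied at B: R_B^{AB}·4.5 = 250.1 + 79.43, so R_B^{AB} = 73.23 kN and R_A = 74 − 73.23 = 0.7674 kN.
Span BC, ΣM about C: R_B^{BC}·9.5 = 777 + 79.43, so R_B^{BC} = 90.15 kN and R_C = 93.5 − 90.15 = 3.351 kN.
R_B = 73.23 + 90.15 = 163.4 kN.

R_B = 163.4 kN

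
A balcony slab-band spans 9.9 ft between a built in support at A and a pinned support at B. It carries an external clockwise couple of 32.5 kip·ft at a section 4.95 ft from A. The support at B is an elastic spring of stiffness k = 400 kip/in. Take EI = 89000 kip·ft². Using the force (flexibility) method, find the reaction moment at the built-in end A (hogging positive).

Release the roller at B. Primary structure: cantilever fixed at A.
Primary-structure tip deflection at B by superposition:
  clockwise couple 32.5 at a = 4.95: M₀a(2L − a)/(2EI) = 1194/EI
Flexibility coefficient — unit upward force at B: δ_{BB} = L³/(3EI) = 323.4/EI.
With EI = 89000 kip·ft²: δ_0 = 0.013421 ft and δ_{BB} = 0.003634 ft/kip.
Compatibility — the spring shortens by R_B/k under the reaction it provides: δ_0 − R_B·δ_{BB} = R_B/k. With 1/k = 1/(400×12) ft/kip = 0.000208 ft/kip, R_B = δ_0 / (δ_{BB} + 1/k) = 0.013421 / (0.003634 + 0.000208) = 3.493 kip.
Moment equilibrium about A: M_A = Σ(load moments about A) − R_B·L = 32.5 − 3.493×9.9 = -2.08 kip·ft.

M_A = -2.08 kip·ft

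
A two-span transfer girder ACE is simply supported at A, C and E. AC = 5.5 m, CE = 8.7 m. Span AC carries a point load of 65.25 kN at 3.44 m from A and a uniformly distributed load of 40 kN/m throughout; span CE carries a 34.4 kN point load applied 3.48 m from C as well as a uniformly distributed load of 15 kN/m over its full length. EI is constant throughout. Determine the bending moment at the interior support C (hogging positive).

Take M_C as the redundant. Released structure: two simple spans AC and CE with a hinge at C.
Discontinuity in slope at C on the released structure — sum the simple-span end rotations:
  span AC: point load 65.25 at a = 3.44: Pab(L + a)/(6LEI) = 125.3/EI
  span AC: UDL 40: wL³/(24EI) = 277.3/EI
  span CE: point load 34.4 at a = 3.48: Pab(L + b)/(6LEI) = 166.6/EI
  span CE: UDL 15: wL³/(24EI) = 411.6/EI
  relative rotation θ_0 = (402.6 + 578.2)/EI = 980.8/EI
A unit hogging moment at C produces rotation L₁/(3EI) + L₂/(3EI) = 4.733/EI.
Slope continuity at C: θ_0 = M_C·4.733/EI, so M_C = 980.8/4.733 = 207.2 kN·m (hogging).

M_C = 207.2 kN·m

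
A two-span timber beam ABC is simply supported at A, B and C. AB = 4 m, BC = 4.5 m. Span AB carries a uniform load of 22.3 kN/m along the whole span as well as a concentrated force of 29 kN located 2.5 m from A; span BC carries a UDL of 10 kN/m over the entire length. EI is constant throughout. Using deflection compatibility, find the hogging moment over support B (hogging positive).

M_B = 44.78 kN·m

Release continuity at B by inserting a hinge; the redundant is the internal moment M_B. The primary structure is two simply-supported spans AB and BC.
Rotations at B on the released spans (each span's end-slope, ×1/EI):
  span AB: UDL 22.3: wL³/(24EI) = 59.47/EI
  span AB: point load 29 at a = 2.5: Pab(L + a)/(6LEI) = 29.45/EI
  span BC: UDL 10: wL³/(24EI) = 37.97/EI
  relative rotation θ_0 = (88.92 + 37.97)/EI = 126.9/EI
A unit hogging moment at B produces rotation L₁/(3EI) + L₂/(3EI) = 2.833/EI.
Compatibility: M_B·(L₁+L₂)/(3EI) = θ_0, giving M_B = 44.78 kN·m (hogging).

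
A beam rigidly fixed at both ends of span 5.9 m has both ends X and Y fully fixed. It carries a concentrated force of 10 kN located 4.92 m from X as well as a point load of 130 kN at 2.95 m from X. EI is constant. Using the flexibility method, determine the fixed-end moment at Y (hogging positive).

M_Y = 102.7 kN·m

Release both end moments; the primary structure is a simply-supported span XY with redundants M_X and M_Y.
On the primary (simply-supported) span, the end slopes from the loading are:
  at X: point load 10 at a = 4.92: Pab(L + b)/(6LEI) = 9.371/EI
  at Y: point load 10 at a = 4.92: Pab(L + a)/(6LEI) = 14.74/EI
  at X: point load 130 at a = 2.95: Pab(L + b)/(6LEI) = 282.8/EI
  at Y: point load 130 at a = 2.95: Pab(L + a)/(6LEI) = 282.8/EI
  θ_X0 = 292.2/EI,  θ_Y0 = 297.6/EI
Flexibility coefficients: a unit moment at one end gives L/(3EI) there and L/(6EI) at the far end, so f₁₁ = f₂₂ = 1.967/EI and f₁₂ = f₂₁ = 0.9833/EI.
Compatibility — zero rotation at each built-in end:
  1.967 M_X + 0.9833 M_Y = 292.2
  0.9833 M_X + 1.967 M_Y = 297.6
Solving the pair gives M_X = 97.23 kN·m and M_Y = 102.7 kN·m (hogging).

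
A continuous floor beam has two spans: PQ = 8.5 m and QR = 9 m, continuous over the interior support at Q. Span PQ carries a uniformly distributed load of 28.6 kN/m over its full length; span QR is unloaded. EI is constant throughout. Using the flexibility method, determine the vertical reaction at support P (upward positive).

Release continuity at Q by inserting a hinge; the redundant is the internal moment M_Q. The primary structure is two simply-supported spans PQ and QR.
Rotations at Q on the released spans (each span's end-slope, ×1/EI):
  span PQ: UDL 28.6: wL³/(24EI) = 731.8/EI
  relative rotation θ_0 = (731.8 + 0)/EI = 731.8/EI
A unit hogging moment at Q produces rotation L₁/(3EI) + L₂/(3EI) = 5.833/EI.
Slope continuity at Q: θ_0 = M_Q·5.833/EI, so M_Q = 731.8/5.833 = 125.5 kN·m (hogging).
Span PQ, ΣM about P with M_Q applied at Q: R_Q^{PQ}·8.5 = 1033 + 125.5, so R_Q^{PQ} = 136.3 kN and R_P = 243.1 − 136.3 = 106.8 kN.

R_P = 106.8 kN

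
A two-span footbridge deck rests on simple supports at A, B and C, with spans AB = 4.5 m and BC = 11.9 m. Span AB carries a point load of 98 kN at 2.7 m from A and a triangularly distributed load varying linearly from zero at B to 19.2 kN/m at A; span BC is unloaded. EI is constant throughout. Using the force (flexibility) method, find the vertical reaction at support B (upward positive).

Take M_B as the redundant. Released structure: two simple spans AB and BC with a hinge at B.
Discontinuity in slope at B on the released structure — sum the simple-span end rotations:
  span AB: point load 98 at a = 2.7: Pab(L + a)/(6LEI) = 127/EI
  span AB: triangular load, peak 19.2: 7w₀L³/(360EI) = 34.02/EI
  relative rotation θ_0 = (161 + 0)/EI = 161/EI
A unit hogging moment at B produces rotation L₁/(3EI) + L₂/(3EI) = 5.467/EI.
Compatibility: M_B·(L₁+L₂)/(3EI) = θ_0, giving M_B = 29.46 kN·m (hogging).
Span AB, ΣM about A with M_B applied at B: R_B^{AB}·4.5 = 329.4 + 29.46, so R_B^{AB} = 79.75 kN and R_A = 141.2 − 79.75 = 61.45 kN.
Span BC, ΣM about C: R_B^{BC}·11.9 = 0 + 29.46, so R_B^{BC} = 2.475 kN and R_C = 0 − 2.475 = -2.475 kN.
R_B = 79.75 + 2.475 = 82.22 kN.

R_B = 82.22 kN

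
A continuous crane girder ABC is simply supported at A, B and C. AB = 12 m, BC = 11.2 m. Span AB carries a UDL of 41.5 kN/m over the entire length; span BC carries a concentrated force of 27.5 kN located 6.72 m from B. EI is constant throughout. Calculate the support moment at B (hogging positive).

Take M_B as the redundant. Released structure: two simple spans AB and BC with a hinge at B.
Rotations at B on the released spans (each span's end-slope, ×1/EI):
  span AB: UDL 41.5: wL³/(24EI) = 2988/EI
  span BC: point load 27.5 at a = 6.72: Pab(L + b)/(6LEI) = 193.2/EI
  relative rotation θ_0 = (2988 + 193.2)/EI = 3181/EI
A unit hogging moment at B produces rotation L₁/(3EI) + L₂/(3EI) = 7.733/EI.
Compatibility: M_B·(L₁+L₂)/(3EI) = θ_0, giving M_B = 411.4 kN·m (hogging).

M_B = 411.4 kN·m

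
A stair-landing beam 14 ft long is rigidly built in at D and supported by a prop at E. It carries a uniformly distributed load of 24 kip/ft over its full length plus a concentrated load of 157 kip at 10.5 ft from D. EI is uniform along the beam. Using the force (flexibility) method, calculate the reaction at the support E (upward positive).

R_E = 225.4 kip

Choose R_E as the redundant. The primary structure is the cantilever fixed at D.
Downward deflection at the released point E due to the loads:
  UDL 24: wL⁴/(8EI) = 115248/EI
  point load 157 at a = 10.5: Pa²(3L − a)/(6EI) = 90874/EI
  δ_0 = 206122/EI
Flexibility coefficient — unit upward force at E: δ_{EE} = L³/(3EI) = 914.7/EI.
Compatibility at E: δ_0 − R_E·δ_{EE} = 0, so R_E = 206122/914.7 = 225.4 kip.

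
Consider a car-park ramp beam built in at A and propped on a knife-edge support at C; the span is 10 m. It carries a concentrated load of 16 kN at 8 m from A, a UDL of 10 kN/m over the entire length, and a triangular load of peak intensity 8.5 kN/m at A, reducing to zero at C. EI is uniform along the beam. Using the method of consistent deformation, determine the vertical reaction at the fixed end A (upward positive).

Remove the prop at C; the released (primary) structure is a cantilever built in at A.
Free-end deflection of the primary structure under the applied loading (downward +):
  point load 16 at a = 8: Pa²(3L − a)/(6EI) = 3755/EI
  UDL 10: wL⁴/(8EI) = 12500/EI
  triangular load, peak 8.5 at the fixed end: w₀L⁴/(30EI) = 2833/EI
  δ_0 = 19088/EI
Tip deflection under a unit load at C: L³/(3EI) = 333.3/EI.
Compatibility at C: δ_0 − R_C·δ_{CC} = 0, so R_C = 19088/333.3 = 57.26 kN.
Vertical equilibrium: R_A = ΣP − R_C = 158.5 − 57.26 = 101.2 kN.

R_A = 101.2 kN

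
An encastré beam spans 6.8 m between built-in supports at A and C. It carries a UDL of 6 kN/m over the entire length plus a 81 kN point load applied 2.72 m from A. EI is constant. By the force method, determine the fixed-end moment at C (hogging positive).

M_C = 76 kN·m

Release both end moments; the primary structure is a simply-supported span AC with redundants M_A and M_C.
End rotations of the released simple span under the applied load (×1/EI):
  at A: UDL 6: wL³/(24EI) = 78.61/EI
  at C: UDL 6: wL³/(24EI) = 78.61/EI
  at A: point load 81 at a = 2.72: Pab(L + b)/(6LEI) = 239.7/EI
  at C: point load 81 at a = 2.72: Pab(L + a)/(6LEI) = 209.7/EI
  θ_A0 = 318.3/EI,  θ_C0 = 288.4/EI
Flexibility coefficients: a unit moment at one end gives L/(3EI) there and L/(6EI) at the far end, so f₁₁ = f₂₂ = 2.267/EI and f₁₂ = f₂₁ = 1.133/EI.
Compatibility — zero rotation at each built-in end:
  2.267 M_A + 1.133 M_C = 318.3
  1.133 M_A + 2.267 M_C = 288.4
Solving the pair gives M_A = 102.4 kN·m and M_C = 76 kN·m (hogging).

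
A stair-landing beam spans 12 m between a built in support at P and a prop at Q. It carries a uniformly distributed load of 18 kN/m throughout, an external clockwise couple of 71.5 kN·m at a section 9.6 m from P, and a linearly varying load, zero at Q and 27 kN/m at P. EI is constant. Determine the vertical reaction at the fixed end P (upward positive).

R_P = 256 kN

Take the reaction at Q as the redundant and release it; the primary structure is a cantilever fixed at P.
Deflection at Q on the released cantilever, summing each load's contribution:
  UDL 18: wL⁴/(8EI) = 46656/EI
  clockwise couple 71.5 at a = 9.6: M₀a(2L − a)/(2EI) = 4942/EI
  triangular load, peak 27 at the fixed end: w₀L⁴/(30EI) = 18662/EI
  δ_0 = 70260/EI
Tip deflection under a unit load at Q: L³/(3EI) = 576/EI.
The prop prevents deflection at Q: R_Q = δ_0/δ_{QQ} = 70260/576 = 122 kN.
Vertical equilibrium: R_P = ΣP − R_Q = 378 − 122 = 256 kN.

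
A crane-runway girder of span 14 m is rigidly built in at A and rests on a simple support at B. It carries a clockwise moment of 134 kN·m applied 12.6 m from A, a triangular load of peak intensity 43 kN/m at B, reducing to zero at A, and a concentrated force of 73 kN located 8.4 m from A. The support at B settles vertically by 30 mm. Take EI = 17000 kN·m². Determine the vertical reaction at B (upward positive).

R_B = 210.7 kN

Choose R_B as the redundant. The primary structure is the cantilever fixed at A.
Downward deflection at the released point B due to the loads:
  clockwise couple 134 at a = 12.6: M₀a(2L − a)/(2EI) = 13001/EI
  triangular load, peak 43 at the free end: 11w₀L⁴/(120EI) = 151423/EI
  point load 73 at a = 8.4: Pa²(3L − a)/(6EI) = 28845/EI
  δ_0 = 193269/EI
Flexibility coefficient — unit upward force at B: δ_{BB} = L³/(3EI) = 914.7/EI.
With EI = 17000 kN·m²: δ_0 = 11.369 m and δ_{BB} = 0.053804 m/kN.
Compatibility — the beam at B must follow the support down by 0.03 m: δ_0 − R_B·δ_{BB} = 0.03, so R_B = (11.369 − 0.03)/0.053804 = 210.7 kN.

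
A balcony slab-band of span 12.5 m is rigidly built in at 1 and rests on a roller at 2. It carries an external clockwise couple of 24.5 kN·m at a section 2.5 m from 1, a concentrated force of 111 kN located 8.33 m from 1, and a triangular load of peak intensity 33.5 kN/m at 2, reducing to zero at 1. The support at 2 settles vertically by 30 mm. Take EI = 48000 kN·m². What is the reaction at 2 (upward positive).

R_2 = 171.5 kN

Choose R_2 as the redundant. The primary structure is the cantilever fixed at 1.
Free-end deflection of the primary structure under the applied loading (downward +):
  clockwise couple 24.5 at a = 2.5: M₀a(2L − a)/(2EI) = 689.1/EI
  point load 111 at a = 8.33: Pa²(3L − a)/(6EI) = 37445/EI
  triangular load, peak 33.5 at the free end: 11w₀L⁴/(120EI) = 74972/EI
  δ_0 = 113106/EI
Tip deflection under a unit load at 2: L³/(3EI) = 651/EI.
With EI = 48000 kN·m²: δ_0 = 2.3564 m and δ_{22} = 0.013563 m/kN.
Compatibility — the beam at 2 must follow the support down by 0.03 m: δ_0 − R_2·δ_{22} = 0.03, so R_2 = (2.3564 − 0.03)/0.013563 = 171.5 kN.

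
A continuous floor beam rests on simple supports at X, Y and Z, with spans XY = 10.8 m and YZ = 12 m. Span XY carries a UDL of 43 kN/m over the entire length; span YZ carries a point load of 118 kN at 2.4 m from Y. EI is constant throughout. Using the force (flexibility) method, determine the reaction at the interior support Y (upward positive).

Insert a hinge at Y; M_Y is the redundant, and each span becomes simply supported.
End slopes at the hinge Y, treating each span as simply supported:
  span XY: UDL 43: wL³/(24EI) = 2257/EI
  span YZ: point load 118 at a = 2.4: Pab(L + b)/(6LEI) = 815.6/EI
  relative rotation θ_0 = (2257 + 815.6)/EI = 3073/EI
A unit hogging moment at Y produces rotation L₁/(3EI) + L₂/(3EI) = 7.6/EI.
Compatibility: M_Y·(L₁+L₂)/(3EI) = θ_0, giving M_Y = 404.3 kN·m (hogging).
Span XY, ΣM about X with M_Y applied at Y: R_Y^{XY}·10.8 = 2508 + 404.3, so R_Y^{XY} = 269.6 kN and R_X = 464.4 − 269.6 = 194.8 kN.
Span YZ, ΣM about Z: R_Y^{YZ}·12 = 1133 + 404.3, so R_Y^{YZ} = 128.1 kN and R_Z = 118 − 128.1 = -10.09 kN.
R_Y = 269.6 + 128.1 = 397.7 kN.

R_Y = 397.7 kN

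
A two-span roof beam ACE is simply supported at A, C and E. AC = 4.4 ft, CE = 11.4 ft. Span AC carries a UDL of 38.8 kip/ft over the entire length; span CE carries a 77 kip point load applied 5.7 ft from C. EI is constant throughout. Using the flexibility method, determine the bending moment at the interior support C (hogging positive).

M_C = 144.9 kip·ft

Release continuity at C by inserting a hinge; the redundant is the internal moment M_C. The primary structure is two simply-supported spans AC and CE.
End slopes at the hinge C, treating each span as simply supported:
  span AC: UDL 38.8: wL³/(24EI) = 137.7/EI
  span CE: point load 77 at a = 5.7: Pab(L + b)/(6LEI) = 625.4/EI
  relative rotation θ_0 = (137.7 + 625.4)/EI = 763.1/EI
A unit hogging moment at C produces rotation L₁/(3EI) + L₂/(3EI) = 5.267/EI.
Slope continuity at C: θ_0 = M_C·5.267/EI, so M_C = 763.1/5.267 = 144.9 kip·ft (hogging).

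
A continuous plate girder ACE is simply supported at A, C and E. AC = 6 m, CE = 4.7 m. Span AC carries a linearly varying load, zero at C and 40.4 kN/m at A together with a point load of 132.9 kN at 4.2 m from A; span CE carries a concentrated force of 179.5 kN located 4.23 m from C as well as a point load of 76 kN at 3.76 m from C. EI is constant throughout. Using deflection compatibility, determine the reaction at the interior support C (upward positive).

Insert a hinge at C; M_C is the redundant, and each span becomes simply supported.
Discontinuity in slope at C on the released structure — sum the simple-span end rotations:
  span AC: triangular load, peak 40.4: 7w₀L³/(360EI) = 169.7/EI
  span AC: point load 132.9 at a = 4.2: Pab(L + a)/(6LEI) = 284.7/EI
  span CE: point load 179.5 at a = 4.23: Pab(L + b)/(6LEI) = 65.43/EI
  span CE: point load 76 at a = 3.76: Pab(L + b)/(6LEI) = 53.72/EI
  relative rotation θ_0 = (454.4 + 119.1)/EI = 573.5/EI
A unit hogging moment at C produces rotation L₁/(3EI) + L₂/(3EI) = 3.567/EI.
Slope continuity at C: θ_0 = M_C·3.567/EI, so M_C = 573.5/3.567 = 160.8 kN·m (hogging).
Span AC, ΣM about A with M_C applied at C: R_C^{AC}·6 = 800.6 + 160.8, so R_C^{AC} = 160.2 kN and R_A = 254.1 − 160.2 = 93.87 kN.
Span CE, ΣM about E: R_C^{CE}·4.7 = 155.8 + 160.8, so R_C^{CE} = 67.36 kN and R_E = 255.5 − 67.36 = 188.1 kN.
R_C = 160.2 + 67.36 = 227.6 kN.

R_C = 227.6 kN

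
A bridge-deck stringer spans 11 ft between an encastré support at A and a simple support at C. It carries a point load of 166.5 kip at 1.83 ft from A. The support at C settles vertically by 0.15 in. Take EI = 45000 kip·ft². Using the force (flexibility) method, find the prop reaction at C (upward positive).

Take the reaction at C as the redundant and release it; the primary structure is a cantilever fixed at A.
Downward deflection at the released point C due to the loads:
  point load 166.5 at a = 1.83: Pa²(3L − a)/(6EI) = 2897/EI
Tip deflection under a unit load at C: L³/(3EI) = 443.7/EI.
With EI = 45000 kip·ft²: δ_0 = 0.064371 ft and δ_{CC} = 0.009859 ft/kip.
Compatibility — the beam at C must follow the support down by 0.0125 ft: δ_0 − R_C·δ_{CC} = 0.0125, so R_C = (0.064371 − 0.0125)/0.009859 = 5.261 kip.

R_C = 5.261 kip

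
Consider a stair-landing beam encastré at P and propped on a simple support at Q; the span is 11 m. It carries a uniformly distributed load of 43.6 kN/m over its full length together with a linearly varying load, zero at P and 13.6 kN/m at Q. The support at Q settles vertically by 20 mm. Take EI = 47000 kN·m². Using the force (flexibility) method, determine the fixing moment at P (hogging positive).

Release the roller at Q. Primary structure: cantilever fixed at P.
Primary-structure tip deflection at Q by superposition:
  UDL 43.6: wL⁴/(8EI) = 79793/EI
  triangular load, peak 13.6 at the free end: 11w₀L⁴/(120EI) = 18252/EI
  δ_0 = 98046/EI
Tip deflection under a unit load at Q: L³/(3EI) = 443.7/EI.
With EI = 47000 kN·m²: δ_0 = 2.0861 m and δ_{QQ} = 0.00944 m/kN.
Compatibility — the beam at Q must follow the support down by 0.02 m: δ_0 − R_Q·δ_{QQ} = 0.02, so R_Q = (2.0861 − 0.02)/0.00944 = 218.9 kN.
Moment equilibrium about P: M_P = Σ(load moments about P) − R_Q·L = 3186 − 218.9×11 = 778.7 kN·m.

M_P = 778.7 kN·m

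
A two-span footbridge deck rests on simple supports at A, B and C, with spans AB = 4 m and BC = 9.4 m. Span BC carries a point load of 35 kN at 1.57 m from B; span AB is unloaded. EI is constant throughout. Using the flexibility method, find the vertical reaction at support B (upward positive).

R_B = 39.64 kN

Take M_B as the redundant. Released structure: two simple spans AB and BC with a hinge at B.
Discontinuity in slope at B on the released structure — sum the simple-span end rotations:
  span BC: point load 35 at a = 1.57: Pab(L + b)/(6LEI) = 131.4/EI
  relative rotation θ_0 = (0 + 131.4)/EI = 131.4/EI
A unit hogging moment at B produces rotation L₁/(3EI) + L₂/(3EI) = 4.467/EI.
Compatibility: M_B·(L₁+L₂)/(3EI) = θ_0, giving M_B = 29.43 kN·m (hogging).
Span AB, ΣM about A with M_B applied at B: R_B^{AB}·4 = 0 + 29.43, so R_B^{AB} = 7.357 kN and R_A = 0 − 7.357 = -7.357 kN.
Span BC, ΣM about C: R_B^{BC}·9.4 = 274.1 + 29.43, so R_B^{BC} = 32.28 kN and R_C = 35 − 32.28 = 2.715 kN.
R_B = 7.357 + 32.28 = 39.64 kN.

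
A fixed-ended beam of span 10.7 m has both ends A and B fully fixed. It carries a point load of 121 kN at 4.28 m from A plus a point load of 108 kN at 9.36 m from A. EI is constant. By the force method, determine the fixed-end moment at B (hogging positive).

Take the two fixed-end moments M_A, M_B as redundants; the released structure is the simple span AB.
End rotations of the released simple span under the applied load (×1/EI):
  at A: point load 121 at a = 4.28: Pab(L + b)/(6LEI) = 886.6/EI
  at B: point load 121 at a = 4.28: Pab(L + a)/(6LEI) = 775.8/EI
  at A: point load 108 at a = 9.36: Pab(L + b)/(6LEI) = 254/EI
  at B: point load 108 at a = 9.36: Pab(L + a)/(6LEI) = 423.3/EI
  θ_A0 = 1141/EI,  θ_B0 = 1199/EI
Flexibility coefficients: a unit moment at one end gives L/(3EI) there and L/(6EI) at the far end, so f₁₁ = f₂₂ = 3.567/EI and f₁₂ = f₂₁ = 1.783/EI.
Compatibility — zero rotation at each built-in end:
  3.567 M_A + 1.783 M_B = 1141
  1.783 M_A + 3.567 M_B = 1199
Solving the pair gives M_A = 202.3 kN·m and M_B = 235 kN·m (hogging).

M_B = 235 kN·m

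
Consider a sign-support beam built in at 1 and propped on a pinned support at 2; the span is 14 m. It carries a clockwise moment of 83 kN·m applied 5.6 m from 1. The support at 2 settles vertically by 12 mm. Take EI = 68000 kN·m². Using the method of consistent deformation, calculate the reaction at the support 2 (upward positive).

Choose R_2 as the redundant. The primary structure is the cantilever fixed at 1.
Primary-structure tip deflection at 2 by superposition:
  clockwise couple 83 at a = 5.6: M₀a(2L − a)/(2EI) = 5206/EI
Flexibility coefficient — unit upward force at 2: δ_{22} = L³/(3EI) = 914.7/EI.
With EI = 68000 kN·m²: δ_0 = 0.076555 m and δ_{22} = 0.013451 m/kN.
Compatibility — the beam at 2 must follow the support down by 0.012 m: δ_0 − R_2·δ_{22} = 0.012, so R_2 = (0.076555 − 0.012)/0.013451 = 4.799 kN.

R_2 = 4.799 kN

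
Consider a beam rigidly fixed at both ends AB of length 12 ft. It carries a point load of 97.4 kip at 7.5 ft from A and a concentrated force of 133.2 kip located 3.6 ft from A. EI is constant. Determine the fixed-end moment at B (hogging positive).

Take the two fixed-end moments M_A, M_B as redundants; the released structure is the simple span AB.
Simple-span end rotations at A and B under the given loads:
  at A: point load 97.4 at a = 7.5: Pab(L + b)/(6LEI) = 753.3/EI
  at B: point load 97.4 at a = 7.5: Pab(L + a)/(6LEI) = 890.3/EI
  at A: point load 133.2 at a = 3.6: Pab(L + b)/(6LEI) = 1141/EI
  at B: point load 133.2 at a = 3.6: Pab(L + a)/(6LEI) = 872.7/EI
  θ_A0 = 1895/EI,  θ_B0 = 1763/EI
Flexibility coefficients: a unit moment at one end gives L/(3EI) there and L/(6EI) at the far end, so f₁₁ = f₂₂ = 4/EI and f₁₂ = f₂₁ = 2/EI.
Compatibility — zero rotation at each built-in end:
  4 M_A + 2 M_B = 1895
  2 M_A + 4 M_B = 1763
Solving the pair gives M_A = 337.7 kip·ft and M_B = 271.9 kip·ft (hogging).

M_B = 271.9 kip·ft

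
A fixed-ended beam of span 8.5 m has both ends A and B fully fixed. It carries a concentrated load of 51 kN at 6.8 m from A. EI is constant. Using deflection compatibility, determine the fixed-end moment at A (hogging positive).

Take the two fixed-end moments M_A, M_B as redundants; the released structure is the simple span AB.
End rotations of the released simple span under the applied load (×1/EI):
  at A: point load 51 at a = 6.8: Pab(L + b)/(6LEI) = 117.9/EI
  at B: point load 51 at a = 6.8: Pab(L + a)/(6LEI) = 176.9/EI
  θ_A0 = 117.9/EI,  θ_B0 = 176.9/EI
Flexibility coefficients: a unit moment at one end gives L/(3EI) there and L/(6EI) at the far end, so f₁₁ = f₂₂ = 2.833/EI and f₁₂ = f₂₁ = 1.417/EI.
Compatibility — zero rotation at each built-in end:
  2.833 M_A + 1.417 M_B = 117.9
  1.417 M_A + 2.833 M_B = 176.9
Solving the pair gives M_A = 13.87 kN·m and M_B = 55.49 kN·m (hogging).

M_A = 13.87 kN·m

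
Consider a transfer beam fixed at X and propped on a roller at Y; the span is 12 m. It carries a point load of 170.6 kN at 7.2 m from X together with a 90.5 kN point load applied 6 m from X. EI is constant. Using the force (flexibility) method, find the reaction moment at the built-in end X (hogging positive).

Remove the prop at Y; the released (primary) structure is a cantilever built in at X.
Primary-structure tip deflection at Y by superposition:
  point load 170.6 at a = 7.2: Pa²(3L − a)/(6EI) = 42451/EI
  point load 90.5 at a = 6: Pa²(3L − a)/(6EI) = 16290/EI
  δ_0 = 58741/EI
Tip deflection under a unit load at Y: L³/(3EI) = 576/EI.
The prop prevents deflection at Y: R_Y = δ_0/δ_{YY} = 58741/576 = 102 kN.
Moment equilibrium about X: M_X = Σ(load moments about X) − R_Y·L = 1771 − 102×12 = 547.6 kN·m.

M_X = 547.6 kN·m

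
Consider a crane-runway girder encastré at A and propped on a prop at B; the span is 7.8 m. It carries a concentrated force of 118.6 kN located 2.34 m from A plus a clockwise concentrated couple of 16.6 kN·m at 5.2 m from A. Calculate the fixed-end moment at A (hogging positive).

M_A = 159.6 kN·m

Take the reaction at B as the redundant and release it; the primary structure is a cantilever fixed at A.
Deflection at B on the released cantilever, summing each load's contribution:
  point load 118.6 at a = 2.34: Pa²(3L − a)/(6EI) = 2279/EI
  clockwise couple 16.6 at a = 5.2: M₀a(2L − a)/(2EI) = 448.9/EI
  δ_0 = 2728/EI
Tip deflection under a unit load at B: L³/(3EI) = 158.2/EI.
Compatibility at B: δ_0 − R_B·δ_{BB} = 0, so R_B = 2728/158.2 = 17.25 kN.
Moment equilibrium about A: M_A = Σ(load moments about A) − R_B·L = 294.1 − 17.25×7.8 = 159.6 kN·m.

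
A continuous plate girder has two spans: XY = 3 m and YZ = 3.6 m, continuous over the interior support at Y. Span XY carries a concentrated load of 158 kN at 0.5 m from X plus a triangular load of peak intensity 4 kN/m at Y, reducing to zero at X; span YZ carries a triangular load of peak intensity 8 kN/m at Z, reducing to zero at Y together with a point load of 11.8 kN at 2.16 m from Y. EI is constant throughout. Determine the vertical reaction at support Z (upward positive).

R_Z = 9.53 kN

Release continuity at Y by inserting a hinge; the redundant is the internal moment M_Y. The primary structure is two simply-supported spans XY and YZ.
Discontinuity in slope at Y on the released structure — sum the simple-span end rotations:
  span XY: point load 158 at a = 0.5: Pab(L + a)/(6LEI) = 38.4/EI
  span XY: triangular load, peak 4: w₀L³/(45EI) = 2.4/EI
  span YZ: triangular load, peak 8: 7w₀L³/(360EI) = 7.258/EI
  span YZ: point load 11.8 at a = 2.16: Pab(L + b)/(6LEI) = 8.564/EI
  relative rotation θ_0 = (40.8 + 15.82)/EI = 56.62/EI
A unit hogging moment at Y produces rotation L₁/(3EI) + L₂/(3EI) = 2.2/EI.
Compatibility: M_Y·(L₁+L₂)/(3EI) = θ_0, giving M_Y = 25.74 kN·m (hogging).
Span YZ, ΣM about Z: R_Y^{YZ}·3.6 = 34.27 + 25.74, so R_Y^{YZ} = 16.67 kN and R_Z = 26.2 − 16.67 = 9.53 kN.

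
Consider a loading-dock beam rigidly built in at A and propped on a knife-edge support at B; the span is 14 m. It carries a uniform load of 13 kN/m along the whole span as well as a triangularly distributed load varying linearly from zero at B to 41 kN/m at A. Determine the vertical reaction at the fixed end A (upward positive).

Choose R_B as the redundant. The primary structure is the cantilever fixed at A.
Free-end deflection of the primary structure under the applied loading (downward +):
  UDL 13: wL⁴/(8EI) = 62426/EI
  triangular load, peak 41 at the fixed end: w₀L⁴/(30EI) = 52502/EI
  δ_0 = 114928/EI
Tip deflection under a unit load at B: L³/(3EI) = 914.7/EI.
Compatibility at B: δ_0 − R_B·δ_{BB} = 0, so R_B = 114928/914.7 = 125.7 kN.
Vertical equilibrium: R_A = ΣP − R_B = 469 − 125.7 = 343.4 kN.

R_A = 343.4 kN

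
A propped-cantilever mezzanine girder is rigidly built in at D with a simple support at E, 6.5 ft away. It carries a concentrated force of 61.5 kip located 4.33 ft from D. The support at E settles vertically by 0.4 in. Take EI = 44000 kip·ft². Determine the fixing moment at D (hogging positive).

M_D = 163.4 kip·ft

Release the roller at E. Primary structure: cantilever fixed at D.
Downward deflection at the released point E due to the loads:
  point load 61.5 at a = 4.33: Pa²(3L − a)/(6EI) = 2915/EI
Flexibility coefficient — unit upward force at E: δ_{EE} = L³/(3EI) = 91.54/EI.
With EI = 44000 kip·ft²: δ_0 = 0.066257 ft and δ_{EE} = 0.00208 ft/kip.
Compatibility — the beam at E must follow the support down by 0.03333 ft: δ_0 − R_E·δ_{EE} = 0.03333, so R_E = (0.066257 − 0.03333)/0.00208 = 15.82 kip.
Moment equilibrium about D: M_D = Σ(load moments about D) − R_E·L = 266.3 − 15.82×6.5 = 163.4 kip·ft.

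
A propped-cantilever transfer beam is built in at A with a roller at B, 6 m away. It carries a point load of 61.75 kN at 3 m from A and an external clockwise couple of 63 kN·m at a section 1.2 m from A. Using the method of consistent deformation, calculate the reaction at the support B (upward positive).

Take the reaction at B as the redundant and release it; the primary structure is a cantilever fixed at A.
Deflection at B on the released cantilever, summing each load's contribution:
  point load 61.75 at a = 3: Pa²(3L − a)/(6EI) = 1389/EI
  clockwise couple 63 at a = 1.2: M₀a(2L − a)/(2EI) = 408.2/EI
  δ_0 = 1798/EI
Flexibility coefficient — unit upward force at B: δ_{BB} = L³/(3EI) = 72/EI.
Compatibility at B: δ_0 − R_B·δ_{BB} = 0, so R_B = 1798/72 = 24.97 kN.

R_B = 24.97 kN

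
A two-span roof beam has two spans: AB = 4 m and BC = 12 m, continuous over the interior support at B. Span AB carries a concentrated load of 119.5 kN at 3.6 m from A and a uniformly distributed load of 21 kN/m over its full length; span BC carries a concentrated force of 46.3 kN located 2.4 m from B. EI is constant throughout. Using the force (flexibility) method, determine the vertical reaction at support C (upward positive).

R_C = 2.533 kN

Insert a hinge at B; M_B is the redundant, and each span becomes simply supported.
End slopes at the hinge B, treating each span as simply supported:
  span AB: point load 119.5 at a = 3.6: Pab(L + a)/(6LEI) = 54.49/EI
  span AB: UDL 21: wL³/(24EI) = 56/EI
  span BC: point load 46.3 at a = 2.4: Pab(L + b)/(6LEI) = 320/EI
  relative rotation θ_0 = (110.5 + 320)/EI = 430.5/EI
A unit hogging moment at B produces rotation L₁/(3EI) + L₂/(3EI) = 5.333/EI.
Compatibility: M_B·(L₁+L₂)/(3EI) = θ_0, giving M_B = 80.72 kN·m (hogging).
Span BC, ΣM about C: R_B^{BC}·12 = 444.5 + 80.72, so R_B^{BC} = 43.77 kN and R_C = 46.3 − 43.77 = 2.533 kN.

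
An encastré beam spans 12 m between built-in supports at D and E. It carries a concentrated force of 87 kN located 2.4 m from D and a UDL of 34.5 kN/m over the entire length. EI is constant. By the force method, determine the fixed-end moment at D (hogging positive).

Take the two fixed-end moments M_D, M_E as redundants; the released structure is the simple span DE.
End rotations of the released simple span under the applied load (×1/EI):
  at D: point load 87 at a = 2.4: Pab(L + b)/(6LEI) = 601.3/EI
  at E: point load 87 at a = 2.4: Pab(L + a)/(6LEI) = 400.9/EI
  at D: UDL 34.5: wL³/(24EI) = 2484/EI
  at E: UDL 34.5: wL³/(24EI) = 2484/EI
  θ_D0 = 3085/EI,  θ_E0 = 2885/EI
Flexibility coefficients: a unit moment at one end gives L/(3EI) there and L/(6EI) at the far end, so f₁₁ = f₂₂ = 4/EI and f₁₂ = f₂₁ = 2/EI.
Compatibility — zero rotation at each built-in end:
  4 M_D + 2 M_E = 3085
  2 M_D + 4 M_E = 2885
Solving the pair gives M_D = 547.6 kN·m and M_E = 447.4 kN·m (hogging).

M_D = 547.6 kN·m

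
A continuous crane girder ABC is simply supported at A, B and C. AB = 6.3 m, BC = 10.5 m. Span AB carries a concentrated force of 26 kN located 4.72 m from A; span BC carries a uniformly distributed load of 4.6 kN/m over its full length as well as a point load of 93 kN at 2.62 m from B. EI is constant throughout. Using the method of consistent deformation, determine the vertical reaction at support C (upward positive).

Release continuity at B by inserting a hinge; the redundant is the internal moment M_B. The primary structure is two simply-supported spans AB and BC.
End slopes at the hinge B, treating each span as simply supported:
  span AB: point load 26 at a = 4.72: Pab(L + a)/(6LEI) = 56.53/EI
  span BC: UDL 4.6: wL³/(24EI) = 221.9/EI
  span BC: point load 93 at a = 2.62: Pab(L + b)/(6LEI) = 560.2/EI
  relative rotation θ_0 = (56.53 + 782)/EI = 838.6/EI
A unit hogging moment at B produces rotation L₁/(3EI) + L₂/(3EI) = 5.6/EI.
Compatibility: M_B·(L₁+L₂)/(3EI) = θ_0, giving M_B = 149.7 kN·m (hogging).
Span BC, ΣM about C: R_B^{BC}·10.5 = 986.4 + 149.7, so R_B^{BC} = 108.2 kN and R_C = 141.3 − 108.2 = 33.09 kN.

R_C = 33.09 kN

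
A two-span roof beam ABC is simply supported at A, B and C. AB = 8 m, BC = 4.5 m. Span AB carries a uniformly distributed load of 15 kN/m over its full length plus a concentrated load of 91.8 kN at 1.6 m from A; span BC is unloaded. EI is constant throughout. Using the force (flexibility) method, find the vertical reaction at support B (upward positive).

Insert a hinge at B; M_B is the redundant, and each span becomes simply supported.
End slopes at the hinge B, treating each span as simply supported:
  span AB: UDL 15: wL³/(24EI) = 320/EI
  span AB: point load 91.8 at a = 1.6: Pab(L + a)/(6LEI) = 188/EI
  relative rotation θ_0 = (508 + 0)/EI = 508/EI
A unit hogging moment at B produces rotation L₁/(3EI) + L₂/(3EI) = 4.167/EI.
Slope continuity at B: θ_0 = M_B·4.167/EI, so M_B = 508/4.167 = 121.9 kN·m (hogging).
Span AB, ΣM about A with M_B applied at B: R_B^{AB}·8 = 626.9 + 121.9, so R_B^{AB} = 93.6 kN and R_A = 211.8 − 93.6 = 118.2 kN.
Span BC, ΣM about C: R_B^{BC}·4.5 = 0 + 121.9, so R_B^{BC} = 27.09 kN and R_C = 0 − 27.09 = -27.09 kN.
R_B = 93.6 + 27.09 = 120.7 kN.

R_B = 120.7 kN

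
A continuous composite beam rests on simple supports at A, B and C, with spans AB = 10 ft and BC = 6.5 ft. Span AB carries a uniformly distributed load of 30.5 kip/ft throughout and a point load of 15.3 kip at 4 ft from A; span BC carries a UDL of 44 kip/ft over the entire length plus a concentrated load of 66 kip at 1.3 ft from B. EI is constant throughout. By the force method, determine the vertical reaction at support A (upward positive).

R_A = 125.4 kip

Insert a hinge at B; M_B is the redundant, and each span becomes simply supported.
End slopes at the hinge B, treating each span as simply supported:
  span AB: UDL 30.5: wL³/(24EI) = 1271/EI
  span AB: point load 15.3 at a = 4: Pab(L + a)/(6LEI) = 85.68/EI
  span BC: UDL 44: wL³/(24EI) = 503.5/EI
  span BC: point load 66 at a = 1.3: Pab(L + b)/(6LEI) = 133.8/EI
  relative rotation θ_0 = (1357 + 637.3)/EI = 1994/EI
A unit hogging moment at B produces rotation L₁/(3EI) + L₂/(3EI) = 5.5/EI.
Compatibility: M_B·(L₁+L₂)/(3EI) = θ_0, giving M_B = 362.5 kip·ft (hogging).
Span AB, ΣM about A with M_B applied at B: R_B^{AB}·10 = 1586 + 362.5, so R_B^{AB} = 194.9 kip and R_A = 320.3 − 194.9 = 125.4 kip.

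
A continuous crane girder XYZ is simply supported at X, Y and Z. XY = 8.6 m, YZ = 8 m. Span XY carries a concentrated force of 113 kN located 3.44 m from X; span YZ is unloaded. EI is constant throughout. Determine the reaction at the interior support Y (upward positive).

Take M_Y as the redundant. Released structure: two simple spans XY and YZ with a hinge at Y.
Discontinuity in slope at Y on the released structure — sum the simple-span end rotations:
  span XY: point load 113 at a = 3.44: Pab(L + a)/(6LEI) = 468/EI
  relative rotation θ_0 = (468 + 0)/EI = 468/EI
A unit hogging moment at Y produces rotation L₁/(3EI) + L₂/(3EI) = 5.533/EI.
Slope continuity at Y: θ_0 = M_Y·5.533/EI, so M_Y = 468/5.533 = 84.58 kN·m (hogging).
Span XY, ΣM about X with M_Y applied at Y: R_Y^{XY}·8.6 = 388.7 + 84.58, so R_Y^{XY} = 55.04 kN and R_X = 113 − 55.04 = 57.96 kN.
Span YZ, ΣM about Z: R_Y^{YZ}·8 = 0 + 84.58, so R_Y^{YZ} = 10.57 kN and R_Z = 0 − 10.57 = -10.57 kN.
R_Y = 55.04 + 10.57 = 65.61 kN.

R_Y = 65.61 kN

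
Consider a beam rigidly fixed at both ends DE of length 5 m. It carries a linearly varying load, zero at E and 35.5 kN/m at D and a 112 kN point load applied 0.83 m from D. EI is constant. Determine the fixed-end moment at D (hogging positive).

Take the two fixed-end moments M_D, M_E as redundants; the released structure is the simple span DE.
On the primary (simply-supported) span, the end slopes from the loading are:
  at D: triangular load, peak 35.5: w₀L³/(45EI) = 98.61/EI
  at E: triangular load, peak 35.5: 7w₀L³/(360EI) = 86.28/EI
  at D: point load 112 at a = 0.83: Pab(L + b)/(6LEI) = 118.5/EI
  at E: point load 112 at a = 0.83: Pab(L + a)/(6LEI) = 75.33/EI
  θ_D0 = 217.1/EI,  θ_E0 = 161.6/EI
Flexibility coefficients: a unit moment at one end gives L/(3EI) there and L/(6EI) at the far end, so f₁₁ = f₂₂ = 1.667/EI and f₁₂ = f₂₁ = 0.8333/EI.
Compatibility — zero rotation at each built-in end:
  1.667 M_D + 0.8333 M_E = 217.1
  0.8333 M_D + 1.667 M_E = 161.6
Solving the pair gives M_D = 109 kN·m and M_E = 42.45 kN·m (hogging).

M_D = 109 kN·m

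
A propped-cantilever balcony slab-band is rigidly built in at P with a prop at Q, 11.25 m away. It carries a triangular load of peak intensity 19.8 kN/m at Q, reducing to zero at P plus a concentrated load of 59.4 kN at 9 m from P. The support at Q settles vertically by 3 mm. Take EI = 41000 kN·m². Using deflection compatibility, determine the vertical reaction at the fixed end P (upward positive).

R_P = 67.96 kN

Remove the prop at Q; the released (primary) structure is a cantilever built in at P.
Primary-structure tip deflection at Q by superposition:
  triangular load, peak 19.8 at the free end: 11w₀L⁴/(120EI) = 29073/EI
  point load 59.4 at a = 9: Pa²(3L − a)/(6EI) = 19847/EI
  δ_0 = 48920/EI
Tip deflection under a unit load at Q: L³/(3EI) = 474.6/EI.
With EI = 41000 kN·m²: δ_0 = 1.1932 m and δ_{QQ} = 0.011576 m/kN.
Compatibility — the beam at Q must follow the support down by 0.003 m: δ_0 − R_Q·δ_{QQ} = 0.003, so R_Q = (1.1932 − 0.003)/0.011576 = 102.8 kN.
Vertical equilibrium: R_P = ΣP − R_Q = 170.8 − 102.8 = 67.96 kN.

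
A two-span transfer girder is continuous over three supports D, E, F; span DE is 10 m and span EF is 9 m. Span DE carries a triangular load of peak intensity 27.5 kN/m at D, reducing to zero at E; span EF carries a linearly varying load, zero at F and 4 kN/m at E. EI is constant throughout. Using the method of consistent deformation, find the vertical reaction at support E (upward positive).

R_E = 77.82 kN

Take M_E as the redundant. Released structure: two simple spans DE and EF with a hinge at E.
End slopes at the hinge E, treating each span as simply supported:
  span DE: triangular load, peak 27.5: 7w₀L³/(360EI) = 534.7/EI
  span EF: triangular load, peak 4: w₀L³/(45EI) = 64.8/EI
  relative rotation θ_0 = (534.7 + 64.8)/EI = 599.5/EI
A unit hogging moment at E produces rotation L₁/(3EI) + L₂/(3EI) = 6.333/EI.
Compatibility: M_E·(L₁+L₂)/(3EI) = θ_0, giving M_E = 94.66 kN·m (hogging).
Span DE, ΣM about D with M_E applied at E: R_E^{DE}·10 = 458.3 + 94.66, so R_E^{DE} = 55.3 kN and R_D = 137.5 − 55.3 = 82.2 kN.
Span EF, ΣM about F: R_E^{EF}·9 = 108 + 94.66, so R_E^{EF} = 22.52 kN and R_F = 18 − 22.52 = -4.518 kN.
R_E = 55.3 + 22.52 = 77.82 kN.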